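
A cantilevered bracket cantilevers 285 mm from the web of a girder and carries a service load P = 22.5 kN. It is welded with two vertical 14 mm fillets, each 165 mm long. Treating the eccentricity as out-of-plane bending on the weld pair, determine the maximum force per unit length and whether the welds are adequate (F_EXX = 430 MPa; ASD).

f_max ≈ 710 N/mm; adequate

L_w = 2 × 165 = 330 mm; section modulus (unit throat) S = 2 × L²/6 = 9075 mm².
Direct shear f_v = P/L_w = 22.5×10³/330 = 68.18 N/mm.
Moment M = P × e = 22.5×10³ × 285 = 6412500 N·mm; bending f_b = M/S = 706.6 N/mm.
f_max = √(f_v² + f_b²) = √(68.18² + 706.6²) = 709.9 N/mm.
r_n/Ω = (1/2.0) × 0.6 × 430 × (0.707 × 14) = 1277 N/mm → adequate.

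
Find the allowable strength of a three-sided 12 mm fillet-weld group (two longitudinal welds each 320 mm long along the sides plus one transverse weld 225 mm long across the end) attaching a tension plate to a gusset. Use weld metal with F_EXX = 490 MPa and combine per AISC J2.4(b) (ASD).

R_n/Ω ≈ 1100 kN

t_e = 0.707 × 12 = 8.484 mm.
R_nwl = 0.6 × 490 × 8.484 × 640 × 10⁻³ = 1596 kN (longitudinal, 2 welds).
R_nwt = 0.6 × 490 × 8.484 × 225 × 10⁻³ = 561.2 kN (transverse, base value).
(i) R_nwl + R_nwt = 2158 kN; (ii) 0.85 R_nwl + 1.5 R_nwt = 2199 kN.
R_n = max = 2199 kN [governs: (ii)]; R_n/Ω = 1099 kN.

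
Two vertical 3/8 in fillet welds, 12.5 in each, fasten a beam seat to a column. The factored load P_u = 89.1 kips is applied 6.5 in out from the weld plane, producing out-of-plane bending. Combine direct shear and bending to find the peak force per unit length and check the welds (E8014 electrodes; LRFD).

f_max ≈ 11.7 kip/in; NOT adequate

E80XX → F_EXX = 80 ksi.
L_w = 2 × 12.5 = 25 in; section modulus (unit throat) S = 2 × L²/6 = 52.08 in².
Direct shear f_v = P/L_w = 89.1/25 = 3.564 kip/in.
Moment M = P × e = 89.1 × 6.5 = 579.15 kip·in; bending f_b = M/S = 11.12 kip/in.
f_max = √(f_v² + f_b²) = √(3.564² + 11.12²) = 11.68 kip/in.
φr_n = 0.75 × 0.6 × 80 × (0.707 × 0.375) = 9.544 kip/in → NOT adequate.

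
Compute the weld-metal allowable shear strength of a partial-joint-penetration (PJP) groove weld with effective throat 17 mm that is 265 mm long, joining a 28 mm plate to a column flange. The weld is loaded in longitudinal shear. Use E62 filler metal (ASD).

R_n/Ω ≈ 838 kN

E62XX → F_EXX = 620 MPa.
Effective throat (given) t_e = 17 mm.
A_we = 17 × 265 = 4505 mm².
F_nw = 0.6 F_EXX = 372 MPa.
R_n/Ω = (372 × 4505) / 2.0 × 10⁻³ = 837.9 kN.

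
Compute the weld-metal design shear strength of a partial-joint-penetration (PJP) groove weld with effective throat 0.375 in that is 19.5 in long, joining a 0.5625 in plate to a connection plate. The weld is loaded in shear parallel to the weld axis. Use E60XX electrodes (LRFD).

E60XX → F_EXX = 60 ksi.
Effective throat (given) t_e = 0.375 in.
A_we = 0.375 × 19.5 = 7.312 in².
F_nw = 0.6 F_EXX = 36 ksi.
φR_n = 0.75 × 36 × 7.312 = 197.4 kips.

φR_n ≈ 197 kips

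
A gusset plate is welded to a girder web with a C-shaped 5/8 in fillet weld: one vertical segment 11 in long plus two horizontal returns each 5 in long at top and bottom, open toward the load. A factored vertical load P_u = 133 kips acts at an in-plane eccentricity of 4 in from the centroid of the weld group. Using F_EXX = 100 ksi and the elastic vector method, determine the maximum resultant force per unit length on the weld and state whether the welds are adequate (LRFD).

Total weld length L_w = 21 in. Treat welds as unit-width lines.
Centroid: x̄ = 2×5×2.5 / 21 = 1.19 in from the vertical weld.
Polar moment about centroid: J = I_x + I_y = [11³/12 + 2×5×5.5²] + [11×1.19² + 2(5³/12 + 5×1.31²)] = 467 in³.
Direct shear f_v = P/L_w = 133 / 21 = 6.333 kip/in (vertical).
Torsion M = P·e = 133 × 4 = 532 kip·in.
Critical point at (x, y) = (3.81, 5.5) from centroid. f_tx = M·y/J = 6.266 kip/in; f_ty = M·x/J = 4.34 kip/in.
Resultant f_max = √[f_tx² + (f_v + f_ty)²] = √[6.266² + (6.333 + 4.34)²] = 12.38 kip/in.
Capacity per unit length: φr_n = 0.75 × 0.6 × 100 × (0.707 × 0.625) = 19.88 kip/in.
12.38 ≤ 19.88 → adequate.

f_max ≈ 12.4 kip/in; adequate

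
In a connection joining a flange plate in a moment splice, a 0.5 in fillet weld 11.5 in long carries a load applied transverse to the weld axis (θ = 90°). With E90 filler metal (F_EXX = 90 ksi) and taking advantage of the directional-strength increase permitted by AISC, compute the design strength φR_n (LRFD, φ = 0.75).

φR_n ≈ 247 kip

t_e = 0.707 × 0.5 = 0.3535 in; A_we = 0.3535 × 11.5 = 4.065 in².
Directional factor: 1.0 + 0.5 sin^1.5(90°) = 1.5.
F_nw = 0.6 × 90 × 1.5 = 81 ksi.
φR_n = 0.75 × 81 × 4.065 = 247 kip.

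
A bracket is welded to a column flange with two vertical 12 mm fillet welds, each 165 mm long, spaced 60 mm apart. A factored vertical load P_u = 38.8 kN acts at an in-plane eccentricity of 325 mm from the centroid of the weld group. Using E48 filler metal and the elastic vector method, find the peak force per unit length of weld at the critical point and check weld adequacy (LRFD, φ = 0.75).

f_max ≈ 1100 N/mm; adequate

E48XX → F_EXX = 480 MPa.
Total weld length L_w = 330 mm. Treat welds as unit-width lines.
Polar moment about centroid: J = 2[d³/12 + d(b/2)²] = 2[165³/12 + 165×30²] = 1046000 mm³.
Direct shear f_v = P/L_w = 38.8×10³ / 330 = 117.6 N/mm (vertical).
Torsion M = P·e = 38.8×10³ × 325 = 12610000 N·mm.
Critical point at (x, y) = (30, 82.5) from centroid. f_tx = M·y/J = 994.9 N/mm; f_ty = M·x/J = 361.8 N/mm.
Resultant f_max = √[f_tx² + (f_v + f_ty)²] = √[994.9² + (117.6 + 361.8)²] = 1104 N/mm.
Capacity per unit length: φr_n = 0.75 × 0.6 × 480 × (0.707 × 12) = 1833 N/mm.
1104 ≤ 1833 → adequate.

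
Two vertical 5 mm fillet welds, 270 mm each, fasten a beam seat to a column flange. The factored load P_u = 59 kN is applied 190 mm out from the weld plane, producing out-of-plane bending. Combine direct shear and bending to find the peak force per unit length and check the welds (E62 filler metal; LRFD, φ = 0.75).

f_max ≈ 474 N/mm; adequate

E62XX → F_EXX = 620 MPa.
L_w = 2 × 270 = 540 mm; section modulus (unit throat) S = 2 × L²/6 = 24300 mm².
Direct shear f_v = P/L_w = 59×10³/540 = 109.3 N/mm.
Moment M = P × e = 59×10³ × 190 = 11210000 N·mm; bending f_b = M/S = 461.3 N/mm.
f_max = √(f_v² + f_b²) = √(109.3² + 461.3²) = 474.1 N/mm.
φr_n = 0.75 × 0.6 × 620 × (0.707 × 5) = 986.3 N/mm → adequate.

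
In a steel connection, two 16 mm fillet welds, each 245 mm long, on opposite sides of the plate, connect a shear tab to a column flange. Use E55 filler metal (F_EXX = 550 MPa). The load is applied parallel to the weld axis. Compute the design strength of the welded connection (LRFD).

φR_n ≈ 1370 kN

Effective throat t_e = 0.707 × 16 = 11.31 mm.
Total length L = 490 mm; A_we = 11.31 × 490 = 5543 mm².
F_nw = 0.6 F_EXX = 0.6 × 550 = 330 MPa.
φR_n = 0.75 × 330 × 5543 × 10⁻³ = 1372 kN.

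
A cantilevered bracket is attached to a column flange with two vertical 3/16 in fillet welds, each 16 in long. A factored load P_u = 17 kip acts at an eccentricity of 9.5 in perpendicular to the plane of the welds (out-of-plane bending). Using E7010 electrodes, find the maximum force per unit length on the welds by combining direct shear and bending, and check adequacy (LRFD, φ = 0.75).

E70XX → F_EXX = 70 ksi.
L_w = 2 × 16 = 32 in; section modulus (unit throat) S = 2 × L²/6 = 85.33 in².
Direct shear f_v = P/L_w = 17/32 = 0.5312 kip/in.
Moment M = P × e = 17 × 9.5 = 161.5 kip·in; bending f_b = M/S = 1.893 kip/in.
f_max = √(f_v² + f_b²) = √(0.5312² + 1.893²) = 1.966 kip/in.
φr_n = 0.75 × 0.6 × 70 × (0.707 × 0.1875) = 4.176 kip/in → adequate.

f_max ≈ 1.97 kip/in; adequate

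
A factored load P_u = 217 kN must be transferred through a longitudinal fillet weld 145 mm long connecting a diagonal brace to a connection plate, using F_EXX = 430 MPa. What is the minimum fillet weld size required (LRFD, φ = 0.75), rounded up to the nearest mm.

w = 11 mm

Total weld length L = 145 mm.
Required throat t_e = P_u / (φ × 0.6 F_EXX × L) = 217 / (0.75 × 0.6 × 430 × 145 × 10⁻³) = 7.734 mm.
Required leg w = t_e / 0.707 = 10.94 mm → use 11 mm.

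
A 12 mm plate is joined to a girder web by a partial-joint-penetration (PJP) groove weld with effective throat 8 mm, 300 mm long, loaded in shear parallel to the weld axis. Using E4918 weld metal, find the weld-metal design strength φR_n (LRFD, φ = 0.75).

E49XX → F_EXX = 490 MPa.
Effective throat (given) t_e = 8 mm.
A_we = 8 × 300 = 2400 mm².
F_nw = 0.6 F_EXX = 294 MPa.
φR_n = 0.75 × 294 × 2400 × 10⁻³ = 529.2 kN.

φR_n ≈ 529 kN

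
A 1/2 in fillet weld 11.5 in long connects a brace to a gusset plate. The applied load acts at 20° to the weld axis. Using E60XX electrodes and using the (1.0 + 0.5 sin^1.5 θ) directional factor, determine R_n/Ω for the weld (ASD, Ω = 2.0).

E60XX → F_EXX = 60 ksi.
t_e = 0.707 × 0.5 = 0.3535 in; A_we = 0.3535 × 11.5 = 4.065 in².
Directional factor: 1.0 + 0.5 sin^1.5(20°) = 1.1.
F_nw = 0.6 × 60 × 1.1 = 39.6 ksi.
R_n/Ω = (39.6 × 4.065) / 2.0 = 80.49 kips.

R_n/Ω ≈ 80.5 kips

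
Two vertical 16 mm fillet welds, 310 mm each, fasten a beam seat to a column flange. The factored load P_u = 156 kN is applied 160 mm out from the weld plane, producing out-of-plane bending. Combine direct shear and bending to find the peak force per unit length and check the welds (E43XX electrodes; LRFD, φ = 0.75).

f_max ≈ 819 N/mm; adequate

E43XX → F_EXX = 430 MPa.
L_w = 2 × 310 = 620 mm; section modulus (unit throat) S = 2 × L²/6 = 32030 mm².
Direct shear f_v = P/L_w = 156×10³/620 = 251.6 N/mm.
Moment M = P × e = 156×10³ × 160 = 24960000 N·mm; bending f_b = M/S = 779.2 N/mm.
f_max = √(f_v² + f_b²) = √(251.6² + 779.2²) = 818.8 N/mm.
φr_n = 0.75 × 0.6 × 430 × (0.707 × 16) = 2189 N/mm → adequate.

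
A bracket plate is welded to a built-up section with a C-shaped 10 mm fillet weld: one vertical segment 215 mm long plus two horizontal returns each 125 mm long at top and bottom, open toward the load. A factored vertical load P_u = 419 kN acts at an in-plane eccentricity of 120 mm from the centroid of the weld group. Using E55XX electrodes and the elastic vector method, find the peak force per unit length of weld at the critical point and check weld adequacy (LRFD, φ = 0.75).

E55XX → F_EXX = 550 MPa.
Total weld length L_w = 465 mm. Treat welds as unit-width lines.
Centroid: x̄ = 2×125×62.5 / 465 = 33.6 mm from the vertical weld.
Polar moment about centroid: J = I_x + I_y = [215³/12 + 2×125×107.5²] + [215×33.6² + 2(125³/12 + 125×28.9²)] = 4494000 mm³.
Direct shear f_v = P/L_w = 419×10³ / 465 = 901.1 N/mm (vertical).
Torsion M = P·e = 419×10³ × 120 = 50280000 N·mm.
Critical point at (x, y) = (91.4, 107.5) from centroid. f_tx = M·y/J = 1203 N/mm; f_ty = M·x/J = 1023 N/mm.
Resultant f_max = √[f_tx² + (f_v + f_ty)²] = √[1203² + (901.1 + 1023)²] = 2269 N/mm.
Capacity per unit length: φr_n = 0.75 × 0.6 × 550 × (0.707 × 10) = 1750 N/mm.
2269 > 1750 → NOT adequate.

f_max ≈ 2270 N/mm; NOT adequate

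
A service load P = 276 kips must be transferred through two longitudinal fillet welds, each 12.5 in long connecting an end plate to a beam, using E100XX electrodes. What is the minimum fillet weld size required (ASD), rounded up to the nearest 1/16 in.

w = 9/16 in

E100XX → F_EXX = 100 ksi.
Total weld length L = 25 in.
Required throat t_e = P × Ω / (0.6 F_EXX × L) = 276 × 2.0 / (0.6 × 100 × 25) = 0.368 in.
Required leg w = t_e / 0.707 = 0.5205 in → use 9/16 in.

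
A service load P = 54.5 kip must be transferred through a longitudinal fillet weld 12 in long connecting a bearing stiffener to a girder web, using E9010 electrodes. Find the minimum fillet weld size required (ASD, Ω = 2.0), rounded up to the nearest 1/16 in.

w = 1/4 in

E90XX → F_EXX = 90 ksi.
Total weld length L = 12 in.
Required throat t_e = P × Ω / (0.6 F_EXX × L) = 54.5 × 2.0 / (0.6 × 90 × 12) = 0.1682 in.
Required leg w = t_e / 0.707 = 0.2379 in → use 1/4 in.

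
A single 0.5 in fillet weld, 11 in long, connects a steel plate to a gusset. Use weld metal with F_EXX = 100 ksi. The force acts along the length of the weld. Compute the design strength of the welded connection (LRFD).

φR_n ≈ 175 kip

Effective throat t_e = 0.707 × 0.5 = 0.3535 in.
Total length L = 11 in; A_we = 0.3535 × 11 = 3.888 in².
F_nw = 0.6 F_EXX = 0.6 × 100 = 60 ksi.
φR_n = 0.75 × 60 × 3.888 = 175 kip.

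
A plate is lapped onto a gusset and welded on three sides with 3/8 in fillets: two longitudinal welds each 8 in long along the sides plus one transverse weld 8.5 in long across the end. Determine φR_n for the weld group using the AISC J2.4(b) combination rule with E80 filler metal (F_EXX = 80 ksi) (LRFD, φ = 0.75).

t_e = 0.707 × 0.375 = 0.2651 in.
R_nwl = 0.6 × 80 × 0.2651 × 16 = 203.6 kips (longitudinal, 2 welds).
R_nwt = 0.6 × 80 × 0.2651 × 8.5 = 108.2 kips (transverse, base value).
(i) R_nwl + R_nwt = 311.8 kips; (ii) 0.85 R_nwl + 1.5 R_nwt = 335.3 kips.
R_n = max = 335.3 kips [governs: (ii)]; φR_n = 251.5 kips.

φR_n ≈ 251 kips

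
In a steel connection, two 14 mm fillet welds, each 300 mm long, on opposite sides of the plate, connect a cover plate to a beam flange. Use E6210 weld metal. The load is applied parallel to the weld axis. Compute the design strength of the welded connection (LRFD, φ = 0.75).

E62XX → F_EXX = 620 MPa.
Effective throat t_e = 0.707 × 14 = 9.898 mm.
Total length L = 600 mm; A_we = 9.898 × 600 = 5939 mm².
F_nw = 0.6 F_EXX = 0.6 × 620 = 372 MPa.
φR_n = 0.75 × 372 × 5939 × 10⁻³ = 1657 kN.

φR_n ≈ 1660 kN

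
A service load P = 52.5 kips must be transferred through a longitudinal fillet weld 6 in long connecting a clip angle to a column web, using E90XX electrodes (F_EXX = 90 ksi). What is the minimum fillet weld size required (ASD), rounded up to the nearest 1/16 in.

Total weld length L = 6 in.
Required throat t_e = P × Ω / (0.6 F_EXX × L) = 52.5 × 2.0 / (0.6 × 90 × 6) = 0.3241 in.
Required leg w = t_e / 0.707 = 0.4584 in → use 1/2 in.

w = 1/2 in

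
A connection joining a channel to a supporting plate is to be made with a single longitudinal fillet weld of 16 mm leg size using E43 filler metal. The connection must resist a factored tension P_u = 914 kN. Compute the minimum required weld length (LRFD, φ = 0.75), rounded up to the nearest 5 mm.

L = 420 mm

E43XX → F_EXX = 430 MPa.
Throat t_e = 0.707 × 16 = 11.31 mm.
φr_n = 0.75 × 0.6 × 430 × 11.31 × 10⁻³ = 2.189 kN/mm.
L_req = P_u / φr_n = 914 / 2.189 = 417.6 mm total.
Round up → use L = 420 mm.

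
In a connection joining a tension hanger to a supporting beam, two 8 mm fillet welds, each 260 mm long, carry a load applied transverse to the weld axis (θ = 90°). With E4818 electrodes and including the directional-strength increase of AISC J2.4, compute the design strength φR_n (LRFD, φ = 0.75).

E48XX → F_EXX = 480 MPa.
t_e = 0.707 × 8 = 5.656 mm; A_we = 5.656 × 520 = 2941 mm².
Directional factor: 1.0 + 0.5 sin^1.5(90°) = 1.5.
F_nw = 0.6 × 480 × 1.5 = 432 MPa.
φR_n = 0.75 × 432 × 2941 × 10⁻³ = 952.9 kN.

φR_n ≈ 953 kN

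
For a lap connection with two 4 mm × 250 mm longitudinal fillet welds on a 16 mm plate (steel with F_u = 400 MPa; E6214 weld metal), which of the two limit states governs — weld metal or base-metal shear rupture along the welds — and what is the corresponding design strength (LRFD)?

φR_n ≈ 395 kN (weld metal governs)

E62XX → F_EXX = 620 MPa.
t_e = 0.707 × 4 = 2.828 mm; L = 500 mm.
Weld metal: φR_n = 0.75 × 0.6 × 620 × 2.828 × 500 × 10⁻³ = 394.5 kN.
Base metal (shear rupture): φR_n = 0.75 × 0.6 × 400 × 16 × 500 × 10⁻³ = 1440 kN.
Governing: weld metal.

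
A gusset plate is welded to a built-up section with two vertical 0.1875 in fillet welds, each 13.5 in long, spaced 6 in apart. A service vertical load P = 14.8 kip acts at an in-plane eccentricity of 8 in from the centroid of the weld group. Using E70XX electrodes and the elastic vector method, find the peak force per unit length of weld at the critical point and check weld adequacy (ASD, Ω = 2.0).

f_max ≈ 1.64 kip/in; adequate

E70XX → F_EXX = 70 ksi.
Total weld length L_w = 27 in. Treat welds as unit-width lines.
Polar moment about centroid: J = 2[d³/12 + d(b/2)²] = 2[13.5³/12 + 13.5×3²] = 653.1 in³.
Direct shear f_v = P/L_w = 14.8 / 27 = 0.5481 kip/in (vertical).
Torsion M = P·e = 14.8 × 8 = 118.4 kip·in.
Critical point at (x, y) = (3, 6.75) from centroid. f_tx = M·y/J = 1.224 kip/in; f_ty = M·x/J = 0.5439 kip/in.
Resultant f_max = √[f_tx² + (f_v + f_ty)²] = √[1.224² + (0.5481 + 0.5439)²] = 1.64 kip/in.
Capacity per unit length: r_n/Ω = (1/2.0) × 0.6 × 70 × (0.707 × 0.1875) = 2.784 kip/in.
1.64 ≤ 2.784 → adequate.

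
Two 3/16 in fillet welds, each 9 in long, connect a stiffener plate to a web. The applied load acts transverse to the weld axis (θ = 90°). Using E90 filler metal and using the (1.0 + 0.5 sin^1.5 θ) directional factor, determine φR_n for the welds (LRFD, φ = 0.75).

E90XX → F_EXX = 90 ksi.
t_e = 0.707 × 0.1875 = 0.1326 in; A_we = 0.1326 × 18 = 2.386 in².
Directional factor: 1.0 + 0.5 sin^1.5(90°) = 1.5.
F_nw = 0.6 × 90 × 1.5 = 81 ksi.
φR_n = 0.75 × 81 × 2.386 = 145 kip.

φR_n ≈ 145 kip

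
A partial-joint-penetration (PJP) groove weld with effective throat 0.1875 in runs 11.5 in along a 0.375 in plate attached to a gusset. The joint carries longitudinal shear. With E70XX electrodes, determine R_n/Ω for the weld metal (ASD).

E70XX → F_EXX = 70 ksi.
Effective throat (given) t_e = 0.1875 in.
A_we = 0.1875 × 11.5 = 2.156 in².
F_nw = 0.6 F_EXX = 42 ksi.
R_n/Ω = (42 × 2.156) / 2.0 = 45.28 kip.

R_n/Ω ≈ 45.3 kip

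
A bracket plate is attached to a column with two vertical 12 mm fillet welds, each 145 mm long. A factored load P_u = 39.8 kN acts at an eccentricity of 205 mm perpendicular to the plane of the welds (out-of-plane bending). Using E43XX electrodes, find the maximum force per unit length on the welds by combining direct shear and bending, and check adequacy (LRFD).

E43XX → F_EXX = 430 MPa.
L_w = 2 × 145 = 290 mm; section modulus (unit throat) S = 2 × L²/6 = 7008 mm².
Direct shear f_v = P/L_w = 39.8×10³/290 = 137.2 N/mm.
Moment M = P × e = 39.8×10³ × 205 = 8159000 N·mm; bending f_b = M/S = 1164 N/mm.
f_max = √(f_v² + f_b²) = √(137.2² + 1164²) = 1172 N/mm.
φr_n = 0.75 × 0.6 × 430 × (0.707 × 12) = 1642 N/mm → adequate.

f_max ≈ 1170 N/mm; adequate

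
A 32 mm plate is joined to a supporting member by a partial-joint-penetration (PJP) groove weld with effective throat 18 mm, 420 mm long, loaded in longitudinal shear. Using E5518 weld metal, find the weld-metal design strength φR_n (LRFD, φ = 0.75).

φR_n ≈ 1870 kN

E55XX → F_EXX = 550 MPa.
Effective throat (given) t_e = 18 mm.
A_we = 18 × 420 = 7560 mm².
F_nw = 0.6 F_EXX = 330 MPa.
φR_n = 0.75 × 330 × 7560 × 10⁻³ = 1871 kN.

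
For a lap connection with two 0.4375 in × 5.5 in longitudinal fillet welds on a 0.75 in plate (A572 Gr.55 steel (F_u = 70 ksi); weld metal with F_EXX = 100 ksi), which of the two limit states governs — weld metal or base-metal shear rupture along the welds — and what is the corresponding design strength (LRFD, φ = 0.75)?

t_e = 0.707 × 0.4375 = 0.3093 in; L = 11 in.
Weld metal: φR_n = 0.75 × 0.6 × 100 × 0.3093 × 11 = 153.1 kip.
Base metal (shear rupture): φR_n = 0.75 × 0.6 × 70 × 0.75 × 11 = 259.9 kip.
Governing: weld metal.

φR_n ≈ 153 kip (weld metal governs)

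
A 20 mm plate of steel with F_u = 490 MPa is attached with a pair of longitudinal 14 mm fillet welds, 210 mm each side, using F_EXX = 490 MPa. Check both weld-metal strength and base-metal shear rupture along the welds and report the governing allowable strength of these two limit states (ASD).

t_e = 0.707 × 14 = 9.898 mm; L = 420 mm.
Weld metal: R_n/Ω = (1/2.0) × 0.6 × 490 × 9.898 × 420 × 10⁻³ = 611.1 kN.
Base metal (shear rupture): R_n/Ω = (1/2.0) × 0.6 × 490 × 20 × 420 × 10⁻³ = 1235 kN.
Governing: weld metal.

R_n/Ω ≈ 611 kN (weld metal governs)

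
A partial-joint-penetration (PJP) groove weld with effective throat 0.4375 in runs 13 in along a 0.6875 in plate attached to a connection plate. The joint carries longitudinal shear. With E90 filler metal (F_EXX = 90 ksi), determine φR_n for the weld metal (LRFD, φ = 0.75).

Effective throat (given) t_e = 0.4375 in.
A_we = 0.4375 × 13 = 5.688 in².
F_nw = 0.6 F_EXX = 54 ksi.
φR_n = 0.75 × 54 × 5.688 = 230.3 kips.

φR_n ≈ 230 kips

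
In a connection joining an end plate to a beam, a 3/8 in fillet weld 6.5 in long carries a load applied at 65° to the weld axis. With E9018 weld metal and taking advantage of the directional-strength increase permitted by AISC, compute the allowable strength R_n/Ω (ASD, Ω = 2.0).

E90XX → F_EXX = 90 ksi.
t_e = 0.707 × 0.375 = 0.2651 in; A_we = 0.2651 × 6.5 = 1.723 in².
Directional factor: 1.0 + 0.5 sin^1.5(65°) = 1.431.
F_nw = 0.6 × 90 × 1.431 = 77.3 ksi.
R_n/Ω = (77.3 × 1.723) / 2.0 = 66.6 kips.

R_n/Ω ≈ 66.6 kips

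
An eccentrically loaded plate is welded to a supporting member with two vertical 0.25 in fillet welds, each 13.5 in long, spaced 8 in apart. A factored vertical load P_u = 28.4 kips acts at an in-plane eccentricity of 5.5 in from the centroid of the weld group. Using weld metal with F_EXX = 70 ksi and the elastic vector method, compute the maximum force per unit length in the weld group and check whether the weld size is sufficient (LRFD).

Total weld length L_w = 27 in. Treat welds as unit-width lines.
Polar moment about centroid: J = 2[d³/12 + d(b/2)²] = 2[13.5³/12 + 13.5×4²] = 842.1 in³.
Direct shear f_v = P/L_w = 28.4 / 27 = 1.052 kip/in (vertical).
Torsion M = P·e = 28.4 × 5.5 = 156.2 kip·in.
Critical point at (x, y) = (4, 6.75) from centroid. f_tx = M·y/J = 1.252 kip/in; f_ty = M·x/J = 0.742 kip/in.
Resultant f_max = √[f_tx² + (f_v + f_ty)²] = √[1.252² + (1.052 + 0.742)²] = 2.188 kip/in.
Capacity per unit length: φr_n = 0.75 × 0.6 × 70 × (0.707 × 0.25) = 5.568 kip/in.
2.188 ≤ 5.568 → adequate.

f_max ≈ 2.19 kip/in; adequate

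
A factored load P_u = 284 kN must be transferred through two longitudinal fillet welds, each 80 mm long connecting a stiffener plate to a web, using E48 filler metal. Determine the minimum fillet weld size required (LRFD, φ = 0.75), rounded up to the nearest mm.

E48XX → F_EXX = 480 MPa.
Total weld length L = 160 mm.
Required throat t_e = P_u / (φ × 0.6 F_EXX × L) = 284 / (0.75 × 0.6 × 480 × 160 × 10⁻³) = 8.218 mm.
Required leg w = t_e / 0.707 = 11.62 mm → use 12 mm.

w = 12 mm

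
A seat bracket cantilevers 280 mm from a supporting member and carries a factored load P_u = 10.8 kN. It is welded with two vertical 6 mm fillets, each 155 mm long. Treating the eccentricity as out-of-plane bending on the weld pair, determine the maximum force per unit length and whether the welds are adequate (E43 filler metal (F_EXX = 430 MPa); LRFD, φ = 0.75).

L_w = 2 × 155 = 310 mm; section modulus (unit throat) S = 2 × L²/6 = 8008 mm².
Direct shear f_v = P/L_w = 10.8×10³/310 = 34.84 N/mm.
Moment M = P × e = 10.8×10³ × 280 = 3024000 N·mm; bending f_b = M/S = 377.6 N/mm.
f_max = √(f_v² + f_b²) = √(34.84² + 377.6²) = 379.2 N/mm.
φr_n = 0.75 × 0.6 × 430 × (0.707 × 6) = 820.8 N/mm → adequate.

f_max ≈ 379 N/mm; adequate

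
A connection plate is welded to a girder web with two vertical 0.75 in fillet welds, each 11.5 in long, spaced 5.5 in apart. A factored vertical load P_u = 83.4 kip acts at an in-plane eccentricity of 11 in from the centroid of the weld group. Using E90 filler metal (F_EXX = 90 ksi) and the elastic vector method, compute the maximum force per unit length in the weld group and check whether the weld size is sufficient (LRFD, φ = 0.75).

Total weld length L_w = 23 in. Treat welds as unit-width lines.
Polar moment about centroid: J = 2[d³/12 + d(b/2)²] = 2[11.5³/12 + 11.5×2.75²] = 427.4 in³.
Direct shear f_v = P/L_w = 83.4 / 23 = 3.626 kip/in (vertical).
Torsion M = P·e = 83.4 × 11 = 917.4 kip·in.
Critical point at (x, y) = (2.75, 5.75) from centroid. f_tx = M·y/J = 12.34 kip/in; f_ty = M·x/J = 5.903 kip/in.
Resultant f_max = √[f_tx² + (f_v + f_ty)²] = √[12.34² + (3.626 + 5.903)²] = 15.59 kip/in.
Capacity per unit length: φr_n = 0.75 × 0.6 × 90 × (0.707 × 0.75) = 21.48 kip/in.
15.59 ≤ 21.48 → adequate.

f_max ≈ 15.6 kip/in; adequate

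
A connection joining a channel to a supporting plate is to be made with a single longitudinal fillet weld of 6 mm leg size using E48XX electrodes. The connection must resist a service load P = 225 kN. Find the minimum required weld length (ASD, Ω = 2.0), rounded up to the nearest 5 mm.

E48XX → F_EXX = 480 MPa.
Throat t_e = 0.707 × 6 = 4.242 mm.
r_n/Ω = (0.6 × 480 × 4.242) / 2.0 = 610.8 N/mm = 0.6108 kN/mm.
L_req = P / (r_n/Ω) = 225 / 0.6108 = 368.3 mm total.
Round up → use L = 370 mm.

L = 370 mm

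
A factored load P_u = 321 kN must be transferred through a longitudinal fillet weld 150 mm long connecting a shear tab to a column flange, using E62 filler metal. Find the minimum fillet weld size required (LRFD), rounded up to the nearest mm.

w = 11 mm

E62XX → F_EXX = 620 MPa.
Total weld length L = 150 mm.
Required throat t_e = P_u / (φ × 0.6 F_EXX × L) = 321 / (0.75 × 0.6 × 620 × 150 × 10⁻³) = 7.67 mm.
Required leg w = t_e / 0.707 = 10.85 mm → use 11 mm.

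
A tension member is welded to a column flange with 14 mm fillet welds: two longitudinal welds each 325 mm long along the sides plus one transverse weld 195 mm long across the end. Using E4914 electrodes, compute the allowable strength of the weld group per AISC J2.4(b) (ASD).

E49XX → F_EXX = 490 MPa.
t_e = 0.707 × 14 = 9.898 mm.
R_nwl = 0.6 × 490 × 9.898 × 650 × 10⁻³ = 1892 kN (longitudinal, 2 welds).
R_nwt = 0.6 × 490 × 9.898 × 195 × 10⁻³ = 567.5 kN (transverse, base value).
(i) R_nwl + R_nwt = 2459 kN; (ii) 0.85 R_nwl + 1.5 R_nwt = 2459 kN.
R_n = max = 2459 kN [governs: (ii)]; R_n/Ω = 1229 kN.

R_n/Ω ≈ 1230 kN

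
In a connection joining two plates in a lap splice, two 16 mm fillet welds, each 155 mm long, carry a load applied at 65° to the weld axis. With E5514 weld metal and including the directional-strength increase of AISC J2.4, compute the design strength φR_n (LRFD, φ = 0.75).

φR_n ≈ 1240 kN

E55XX → F_EXX = 550 MPa.
t_e = 0.707 × 16 = 11.31 mm; A_we = 11.31 × 310 = 3507 mm².
Directional factor: 1.0 + 0.5 sin^1.5(65°) = 1.431.
F_nw = 0.6 × 550 × 1.431 = 472.4 MPa.
φR_n = 0.75 × 472.4 × 3507 × 10⁻³ = 1242 kN.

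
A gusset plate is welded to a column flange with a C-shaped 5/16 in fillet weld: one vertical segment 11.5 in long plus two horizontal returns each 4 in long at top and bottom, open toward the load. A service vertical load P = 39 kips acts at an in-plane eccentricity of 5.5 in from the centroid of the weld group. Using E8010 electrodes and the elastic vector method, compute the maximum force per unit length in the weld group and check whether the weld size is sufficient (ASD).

f_max ≈ 4.66 kip/in; adequate

E80XX → F_EXX = 80 ksi.
Total weld length L_w = 19.5 in. Treat welds as unit-width lines.
Centroid: x̄ = 2×4×2 / 19.5 = 0.8205 in from the vertical weld.
Polar moment about centroid: J = I_x + I_y = [11.5³/12 + 2×4×5.75²] + [11.5×0.8205² + 2(4³/12 + 4×1.179²)] = 420.8 in³.
Direct shear f_v = P/L_w = 39 / 19.5 = 2 kip/in (vertical).
Torsion M = P·e = 39 × 5.5 = 214.5 kip·in.
Critical point at (x, y) = (3.179, 5.75) from centroid. f_tx = M·y/J = 2.931 kip/in; f_ty = M·x/J = 1.621 kip/in.
Resultant f_max = √[f_tx² + (f_v + f_ty)²] = √[2.931² + (2 + 1.621)²] = 4.659 kip/in.
Capacity per unit length: r_n/Ω = (1/2.0) × 0.6 × 80 × (0.707 × 0.3125) = 5.302 kip/in.
4.659 ≤ 5.302 → adequate.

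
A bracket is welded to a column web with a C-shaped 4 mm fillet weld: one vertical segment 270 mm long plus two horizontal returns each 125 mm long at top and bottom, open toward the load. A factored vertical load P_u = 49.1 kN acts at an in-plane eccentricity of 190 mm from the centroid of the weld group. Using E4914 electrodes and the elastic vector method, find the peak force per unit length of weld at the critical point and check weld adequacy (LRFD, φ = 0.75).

f_max ≈ 284 N/mm; adequate

E49XX → F_EXX = 490 MPa.
Total weld length L_w = 520 mm. Treat welds as unit-width lines.
Centroid: x̄ = 2×125×62.5 / 520 = 30.05 mm from the vertical weld.
Polar moment about centroid: J = I_x + I_y = [270³/12 + 2×125×135²] + [270×30.05² + 2(125³/12 + 125×32.45²)] = 7029000 mm³.
Direct shear f_v = P/L_w = 49.1×10³ / 520 = 94.42 N/mm (vertical).
Torsion M = P·e = 49.1×10³ × 190 = 9329000 N·mm.
Critical point at (x, y) = (94.95, 135) from centroid. f_tx = M·y/J = 179.2 N/mm; f_ty = M·x/J = 126 N/mm.
Resultant f_max = √[f_tx² + (f_v + f_ty)²] = √[179.2² + (94.42 + 126)²] = 284.1 N/mm.
Capacity per unit length: φr_n = 0.75 × 0.6 × 490 × (0.707 × 4) = 623.6 N/mm.
284.1 ≤ 623.6 → adequate.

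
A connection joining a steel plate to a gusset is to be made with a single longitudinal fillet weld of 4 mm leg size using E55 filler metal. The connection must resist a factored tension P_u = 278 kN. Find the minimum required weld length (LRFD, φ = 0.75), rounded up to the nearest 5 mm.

L = 400 mm

E55XX → F_EXX = 550 MPa.
Throat t_e = 0.707 × 4 = 2.828 mm.
φr_n = 0.75 × 0.6 × 550 × 2.828 × 10⁻³ = 0.6999 kN/mm.
L_req = P_u / φr_n = 278 / 0.6999 = 397.2 mm total.
Round up → use L = 400 mm.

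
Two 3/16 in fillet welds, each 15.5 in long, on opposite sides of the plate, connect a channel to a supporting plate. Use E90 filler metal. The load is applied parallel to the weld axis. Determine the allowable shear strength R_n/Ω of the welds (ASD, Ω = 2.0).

E90XX → F_EXX = 90 ksi.
Effective throat t_e = 0.707 × 0.1875 = 0.1326 in.
Total length L = 31 in; A_we = 0.1326 × 31 = 4.109 in².
F_nw = 0.6 F_EXX = 0.6 × 90 = 54 ksi.
R_n = 54 × 4.109 = 221.9 kip; R_n/Ω = 221.9/2.0 = 111 kip.

R_n/Ω ≈ 111 kip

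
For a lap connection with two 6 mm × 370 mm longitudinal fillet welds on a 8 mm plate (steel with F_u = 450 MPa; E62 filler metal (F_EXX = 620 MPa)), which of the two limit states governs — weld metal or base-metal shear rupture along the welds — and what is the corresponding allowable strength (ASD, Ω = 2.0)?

R_n/Ω ≈ 584 kN (weld metal governs)

t_e = 0.707 × 6 = 4.242 mm; L = 740 mm.
Weld metal: R_n/Ω = (1/2.0) × 0.6 × 620 × 4.242 × 740 × 10⁻³ = 583.9 kN.
Base metal (shear rupture): R_n/Ω = (1/2.0) × 0.6 × 450 × 8 × 740 × 10⁻³ = 799.2 kN.
Governing: weld metal.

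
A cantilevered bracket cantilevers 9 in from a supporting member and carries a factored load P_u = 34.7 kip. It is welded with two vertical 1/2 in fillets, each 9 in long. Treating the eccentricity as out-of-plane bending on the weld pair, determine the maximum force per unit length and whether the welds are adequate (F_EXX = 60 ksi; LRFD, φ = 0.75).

L_w = 2 × 9 = 18 in; section modulus (unit throat) S = 2 × L²/6 = 27 in².
Direct shear f_v = P/L_w = 34.7/18 = 1.928 kip/in.
Moment M = P × e = 34.7 × 9 = 312.3 kip·in; bending f_b = M/S = 11.57 kip/in.
f_max = √(f_v² + f_b²) = √(1.928² + 11.57²) = 11.73 kip/in.
φr_n = 0.75 × 0.6 × 60 × (0.707 × 0.5) = 9.544 kip/in → NOT adequate.

f_max ≈ 11.7 kip/in; NOT adequate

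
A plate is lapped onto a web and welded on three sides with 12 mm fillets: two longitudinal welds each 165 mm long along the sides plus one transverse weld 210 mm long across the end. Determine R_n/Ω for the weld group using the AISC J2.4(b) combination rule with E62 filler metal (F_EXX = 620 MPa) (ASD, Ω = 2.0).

R_n/Ω ≈ 940 kN

t_e = 0.707 × 12 = 8.484 mm.
R_nwl = 0.6 × 620 × 8.484 × 330 × 10⁻³ = 1041 kN (longitudinal, 2 welds).
R_nwt = 0.6 × 620 × 8.484 × 210 × 10⁻³ = 662.8 kN (transverse, base value).
(i) R_nwl + R_nwt = 1704 kN; (ii) 0.85 R_nwl + 1.5 R_nwt = 1879 kN.
R_n = max = 1879 kN [governs: (ii)]; R_n/Ω = 939.7 kN.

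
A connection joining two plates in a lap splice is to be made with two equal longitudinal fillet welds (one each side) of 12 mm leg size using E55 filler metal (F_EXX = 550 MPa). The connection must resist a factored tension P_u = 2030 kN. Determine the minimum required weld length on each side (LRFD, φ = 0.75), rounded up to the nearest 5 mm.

L = 485 mm on each side

Throat t_e = 0.707 × 12 = 8.484 mm.
φr_n = 0.75 × 0.6 × 550 × 8.484 × 10⁻³ = 2.1 kN/mm.
L_req = P_u / φr_n = 2030 / 2.1 = 966.8 mm total.
Per side: 966.8 / 2 = 483.4 mm.
Round up → use L = 485 mm on each side.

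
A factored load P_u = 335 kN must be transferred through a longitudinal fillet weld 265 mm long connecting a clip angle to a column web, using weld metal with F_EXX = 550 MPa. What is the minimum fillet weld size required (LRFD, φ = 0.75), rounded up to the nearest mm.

Total weld length L = 265 mm.
Required throat t_e = P_u / (φ × 0.6 F_EXX × L) = 335 / (0.75 × 0.6 × 550 × 265 × 10⁻³) = 5.108 mm.
Required leg w = t_e / 0.707 = 7.224 mm → use 8 mm.

w = 8 mm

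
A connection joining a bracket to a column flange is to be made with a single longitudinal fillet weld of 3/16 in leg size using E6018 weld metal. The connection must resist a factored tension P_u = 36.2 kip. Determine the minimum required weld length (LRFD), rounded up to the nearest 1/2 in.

E60XX → F_EXX = 60 ksi.
Throat t_e = 0.707 × 0.1875 = 0.1326 in.
φr_n = 0.75 × 0.6 × 60 × 0.1326 = 3.579 kip/in.
L_req = P_u / φr_n = 36.2 / 3.579 = 10.11 in total.
Round up → use L = 10.5 in.

L = 10.5 in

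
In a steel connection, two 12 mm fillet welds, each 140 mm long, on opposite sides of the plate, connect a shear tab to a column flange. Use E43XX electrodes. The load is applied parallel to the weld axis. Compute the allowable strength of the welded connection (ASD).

R_n/Ω ≈ 306 kN

E43XX → F_EXX = 430 MPa.
Effective throat t_e = 0.707 × 12 = 8.484 mm.
Total length L = 280 mm; A_we = 8.484 × 280 = 2376 mm².
F_nw = 0.6 F_EXX = 0.6 × 430 = 258 MPa.
R_n = 258 × 2376 × 10⁻³ = 612.9 kN; R_n/Ω = 612.9/2.0 = 306.4 kN.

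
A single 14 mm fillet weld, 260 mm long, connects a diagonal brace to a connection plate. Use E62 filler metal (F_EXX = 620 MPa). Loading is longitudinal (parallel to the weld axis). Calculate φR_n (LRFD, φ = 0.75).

Effective throat t_e = 0.707 × 14 = 9.898 mm.
Total length L = 260 mm; A_we = 9.898 × 260 = 2573 mm².
F_nw = 0.6 F_EXX = 0.6 × 620 = 372 MPa.
φR_n = 0.75 × 372 × 2573 × 10⁻³ = 718 kN.

φR_n ≈ 718 kN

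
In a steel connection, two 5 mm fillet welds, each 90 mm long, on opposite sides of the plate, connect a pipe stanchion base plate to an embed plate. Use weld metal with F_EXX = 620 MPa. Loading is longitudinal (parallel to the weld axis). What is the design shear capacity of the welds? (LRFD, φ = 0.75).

φR_n ≈ 178 kN

Effective throat t_e = 0.707 × 5 = 3.535 mm.
Total length L = 180 mm; A_we = 3.535 × 180 = 636.3 mm².
F_nw = 0.6 F_EXX = 0.6 × 620 = 372 MPa.
φR_n = 0.75 × 372 × 636.3 × 10⁻³ = 177.5 kN.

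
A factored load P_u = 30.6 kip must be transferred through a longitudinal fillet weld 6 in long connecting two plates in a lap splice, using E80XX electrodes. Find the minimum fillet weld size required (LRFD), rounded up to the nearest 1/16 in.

w = 1/4 in

E80XX → F_EXX = 80 ksi.
Total weld length L = 6 in.
Required throat t_e = P_u / (φ × 0.6 F_EXX × L) = 30.6 / (0.75 × 0.6 × 80 × 6) = 0.1417 in.
Required leg w = t_e / 0.707 = 0.2004 in → use 1/4 in.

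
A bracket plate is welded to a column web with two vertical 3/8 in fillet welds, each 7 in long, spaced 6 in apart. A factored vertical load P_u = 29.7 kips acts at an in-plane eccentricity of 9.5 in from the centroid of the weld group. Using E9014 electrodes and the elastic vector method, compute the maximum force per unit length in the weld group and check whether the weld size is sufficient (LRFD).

E90XX → F_EXX = 90 ksi.
Total weld length L_w = 14 in. Treat welds as unit-width lines.
Polar moment about centroid: J = 2[d³/12 + d(b/2)²] = 2[7³/12 + 7×3²] = 183.2 in³.
Direct shear f_v = P/L_w = 29.7 / 14 = 2.121 kip/in (vertical).
Torsion M = P·e = 29.7 × 9.5 = 282.15 kip·in.
Critical point at (x, y) = (3, 3.5) from centroid. f_tx = M·y/J = 5.391 kip/in; f_ty = M·x/J = 4.621 kip/in.
Resultant f_max = √[f_tx² + (f_v + f_ty)²] = √[5.391² + (2.121 + 4.621)²] = 8.633 kip/in.
Capacity per unit length: φr_n = 0.75 × 0.6 × 90 × (0.707 × 0.375) = 10.74 kip/in.
8.633 ≤ 10.74 → adequate.

f_max ≈ 8.63 kip/in; adequate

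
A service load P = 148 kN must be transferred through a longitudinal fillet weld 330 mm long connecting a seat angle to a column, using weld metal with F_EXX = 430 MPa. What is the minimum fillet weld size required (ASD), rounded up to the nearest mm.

Total weld length L = 330 mm.
Required throat t_e = P × Ω / (0.6 F_EXX × L) = 148 × 2.0 / (0.6 × 430 × 330 × 10⁻³) = 3.477 mm.
Required leg w = t_e / 0.707 = 4.917 mm → use 5 mm.

w = 5 mm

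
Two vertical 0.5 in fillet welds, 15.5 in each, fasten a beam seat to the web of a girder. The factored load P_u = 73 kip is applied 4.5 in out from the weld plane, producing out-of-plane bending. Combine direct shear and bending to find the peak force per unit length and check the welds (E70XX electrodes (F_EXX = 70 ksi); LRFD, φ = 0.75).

f_max ≈ 4.73 kip/in; adequate

L_w = 2 × 15.5 = 31 in; section modulus (unit throat) S = 2 × L²/6 = 80.08 in².
Direct shear f_v = P/L_w = 73/31 = 2.355 kip/in.
Moment M = P × e = 73 × 4.5 = 328.5 kip·in; bending f_b = M/S = 4.102 kip/in.
f_max = √(f_v² + f_b²) = √(2.355² + 4.102²) = 4.73 kip/in.
φr_n = 0.75 × 0.6 × 70 × (0.707 × 0.5) = 11.14 kip/in → adequate.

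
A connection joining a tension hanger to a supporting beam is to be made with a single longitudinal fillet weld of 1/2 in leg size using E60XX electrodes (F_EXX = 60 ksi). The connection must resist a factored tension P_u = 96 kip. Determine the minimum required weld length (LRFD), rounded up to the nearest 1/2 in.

L = 10.5 in

Throat t_e = 0.707 × 0.5 = 0.3535 in.
φr_n = 0.75 × 0.6 × 60 × 0.3535 = 9.544 kip/in.
L_req = P_u / φr_n = 96 / 9.544 = 10.06 in total.
Round up → use L = 10.5 in.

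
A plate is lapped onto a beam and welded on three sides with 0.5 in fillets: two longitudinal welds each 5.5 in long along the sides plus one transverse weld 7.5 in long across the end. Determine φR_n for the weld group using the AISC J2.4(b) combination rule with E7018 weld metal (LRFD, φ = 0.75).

φR_n ≈ 229 kip

E70XX → F_EXX = 70 ksi.
t_e = 0.707 × 0.5 = 0.3535 in.
R_nwl = 0.6 × 70 × 0.3535 × 11 = 163.3 kip (longitudinal, 2 welds).
R_nwt = 0.6 × 70 × 0.3535 × 7.5 = 111.4 kip (transverse, base value).
(i) R_nwl + R_nwt = 274.7 kip; (ii) 0.85 R_nwl + 1.5 R_nwt = 305.8 kip.
R_n = max = 305.8 kip [governs: (ii)]; φR_n = 229.4 kip.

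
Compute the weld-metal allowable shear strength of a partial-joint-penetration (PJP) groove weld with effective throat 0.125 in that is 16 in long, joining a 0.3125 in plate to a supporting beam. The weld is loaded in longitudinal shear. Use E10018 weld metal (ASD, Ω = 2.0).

R_n/Ω ≈ 60 kip

E100XX → F_EXX = 100 ksi.
Effective throat (given) t_e = 0.125 in.
A_we = 0.125 × 16 = 2 in².
F_nw = 0.6 F_EXX = 60 ksi.
R_n/Ω = (60 × 2) / 2.0 = 60 kip.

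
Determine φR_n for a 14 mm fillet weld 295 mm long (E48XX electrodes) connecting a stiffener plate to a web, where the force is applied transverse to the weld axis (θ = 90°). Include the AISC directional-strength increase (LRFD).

E48XX → F_EXX = 480 MPa.
t_e = 0.707 × 14 = 9.898 mm; A_we = 9.898 × 295 = 2920 mm².
Directional factor: 1.0 + 0.5 sin^1.5(90°) = 1.5.
F_nw = 0.6 × 480 × 1.5 = 432 MPa.
φR_n = 0.75 × 432 × 2920 × 10⁻³ = 946.1 kN.

φR_n ≈ 946 kN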